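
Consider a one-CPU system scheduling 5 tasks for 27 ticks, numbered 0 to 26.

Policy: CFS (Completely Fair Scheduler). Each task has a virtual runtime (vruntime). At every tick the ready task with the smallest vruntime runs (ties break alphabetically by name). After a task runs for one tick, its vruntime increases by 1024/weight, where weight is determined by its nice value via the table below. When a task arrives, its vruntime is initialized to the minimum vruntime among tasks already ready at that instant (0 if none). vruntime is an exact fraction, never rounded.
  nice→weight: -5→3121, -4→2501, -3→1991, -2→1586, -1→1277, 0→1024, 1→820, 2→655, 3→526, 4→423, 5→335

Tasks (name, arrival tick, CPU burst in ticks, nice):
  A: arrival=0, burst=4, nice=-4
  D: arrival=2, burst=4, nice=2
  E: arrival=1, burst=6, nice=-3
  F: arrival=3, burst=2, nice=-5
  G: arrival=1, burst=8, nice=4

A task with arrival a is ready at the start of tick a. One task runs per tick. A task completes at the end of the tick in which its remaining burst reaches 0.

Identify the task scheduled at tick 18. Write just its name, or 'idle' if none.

running at tick 18 = G

t=0: vr[A=0] → run A
t=1: vr[A=1024/2501 E=1024/2501 G=1024/2501] → run A
t=2: vr[A=2048/2501 D=1024/2501 E=1024/2501 G=1024/2501] → run D
t=3: vr[A=2048/2501 D=3231744/1638155 E=1024/2501 F=1024/2501 G=1024/2501] → run E
t=4: vr[A=2048/2501 D=3231744/1638155 E=4599808/4979491 F=1024/2501 G=1024/2501] → run F
t=5: vr[A=2048/2501 D=3231744/1638155 E=4599808/4979491 F=5756928/7805621 G=1024/2501] → run G
t=6: vr[A=2048/2501 D=3231744/1638155 E=4599808/4979491 F=5756928/7805621 G=2994176/1057923] → run F
t=7: vr[A=2048/2501 D=3231744/1638155 E=4599808/4979491 G=2994176/1057923] → run A
t=8: vr[A=3072/2501 D=3231744/1638155 E=4599808/4979491 G=2994176/1057923] → run E
t=9: vr[A=3072/2501 D=3231744/1638155 E=7160832/4979491 G=2994176/1057923] → run A
t=10: vr[D=3231744/1638155 E=7160832/4979491 G=2994176/1057923] → run E
t=11: vr[D=3231744/1638155 E=9721856/4979491 G=2994176/1057923] → run E
t=12: vr[D=3231744/1638155 E=12282880/4979491 G=2994176/1057923] → run D
t=13: vr[D=5792768/1638155 E=12282880/4979491 G=2994176/1057923] → run E
t=14: vr[D=5792768/1638155 E=14843904/4979491 G=2994176/1057923] → run G
t=15: vr[D=5792768/1638155 E=14843904/4979491 G=5555200/1057923] → run E
t=16: vr[D=5792768/1638155 G=5555200/1057923] → run D
t=17: vr[D=8353792/1638155 G=5555200/1057923] → run D
t=18: vr[G=5555200/1057923] → run G
t=19: vr[G=2705408/352641] → run G
t=20: vr[G=10677248/1057923] → run G
t=21: vr[G=13238272/1057923] → run G
t=22: vr[G=5266432/352641] → run G
t=23: vr[G=18360320/1057923] → run G
t=24: (idle)
t=25: (idle)
t=26: (idle)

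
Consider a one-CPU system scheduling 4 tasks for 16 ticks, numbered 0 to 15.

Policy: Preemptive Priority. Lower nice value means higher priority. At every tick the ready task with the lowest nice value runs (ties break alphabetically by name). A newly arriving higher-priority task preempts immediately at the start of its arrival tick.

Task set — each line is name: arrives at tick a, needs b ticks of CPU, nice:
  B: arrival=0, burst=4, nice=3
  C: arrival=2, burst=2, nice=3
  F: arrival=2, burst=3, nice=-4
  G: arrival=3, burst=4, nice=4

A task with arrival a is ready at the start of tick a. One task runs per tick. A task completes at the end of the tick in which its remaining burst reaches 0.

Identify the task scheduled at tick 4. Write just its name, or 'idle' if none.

t=0: ready={B} → run B
t=1: ready={B} → run B
t=2: ready={B,C,F} → run F
t=3: ready={B,C,F,G} → run F
t=4: ready={B,C,F,G} → run F
t=5: ready={B,C,G} → run B
t=6: ready={B,C,G} → run B
t=7: ready={C,G} → run C
t=8: ready={C,G} → run C
t=9: ready={G} → run G
t=10: ready={G} → run G
t=11: ready={G} → run G
t=12: ready={G} → run G
t=13: (idle)
t=14: (idle)
t=15: (idle)

running at tick 4 = F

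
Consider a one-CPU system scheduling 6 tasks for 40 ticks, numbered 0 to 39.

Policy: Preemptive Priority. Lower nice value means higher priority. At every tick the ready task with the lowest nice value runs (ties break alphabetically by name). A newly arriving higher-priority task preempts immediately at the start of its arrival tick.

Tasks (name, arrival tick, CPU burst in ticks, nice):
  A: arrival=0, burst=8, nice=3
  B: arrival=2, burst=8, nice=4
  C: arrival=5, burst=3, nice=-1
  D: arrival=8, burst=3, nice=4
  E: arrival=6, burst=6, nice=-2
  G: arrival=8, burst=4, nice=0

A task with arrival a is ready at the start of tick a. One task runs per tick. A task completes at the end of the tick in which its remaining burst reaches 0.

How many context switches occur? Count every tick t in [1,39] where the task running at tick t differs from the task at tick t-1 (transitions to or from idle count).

t=0: ready={A} → run A
t=1: ready={A} → run A
t=2: ready={A,B} → run A
t=3: ready={A,B} → run A
t=4: ready={A,B} → run A
t=5: ready={A,B,C} → run C
t=6: ready={A,B,C,E} → run E
t=7: ready={A,B,C,E} → run E
t=8: ready={A,B,C,D,E,G} → run E
t=9: ready={A,B,C,D,E,G} → run E
t=10: ready={A,B,C,D,E,G} → run E
t=11: ready={A,B,C,D,E,G} → run E
t=12: ready={A,B,C,D,G} → run C
t=13: ready={A,B,C,D,G} → run C
t=14: ready={A,B,D,G} → run G
t=15: ready={A,B,D,G} → run G
t=16: ready={A,B,D,G} → run G
t=17: ready={A,B,D,G} → run G
t=18: ready={A,B,D} → run A
t=19: ready={A,B,D} → run A
t=20: ready={A,B,D} → run A
t=21: ready={B,D} → run B
t=22: ready={B,D} → run B
t=23: ready={B,D} → run B
t=24: ready={B,D} → run B
t=25: ready={B,D} → run B
t=26: ready={B,D} → run B
t=27: ready={B,D} → run B
t=28: ready={B,D} → run B
t=29: ready={D} → run D
t=30: ready={D} → run D
t=31: ready={D} → run D
t=32: (idle)
t=33: (idle)
t=34: (idle)
t=35: (idle)
t=36: (idle)
t=37: (idle)
t=38: (idle)
t=39: (idle)

context switches = 8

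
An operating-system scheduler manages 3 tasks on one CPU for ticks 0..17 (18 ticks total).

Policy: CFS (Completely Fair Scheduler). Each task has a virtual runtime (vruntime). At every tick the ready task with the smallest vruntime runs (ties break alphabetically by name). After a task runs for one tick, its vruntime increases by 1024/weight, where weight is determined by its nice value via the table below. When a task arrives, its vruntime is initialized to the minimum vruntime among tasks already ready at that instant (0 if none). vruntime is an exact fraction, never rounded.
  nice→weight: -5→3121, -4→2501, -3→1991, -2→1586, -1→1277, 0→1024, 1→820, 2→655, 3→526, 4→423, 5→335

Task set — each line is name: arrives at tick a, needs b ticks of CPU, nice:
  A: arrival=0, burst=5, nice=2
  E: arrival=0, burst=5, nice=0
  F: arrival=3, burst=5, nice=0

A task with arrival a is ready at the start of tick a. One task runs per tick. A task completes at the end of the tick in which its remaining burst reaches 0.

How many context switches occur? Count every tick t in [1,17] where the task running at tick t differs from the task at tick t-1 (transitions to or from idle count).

t=0: vr[A=0 E=0] → run A
t=1: vr[A=1024/655 E=0] → run E
t=2: vr[A=1024/655 E=1] → run E
t=3: vr[A=1024/655 E=2 F=1024/655] → run A
t=4: vr[A=2048/655 E=2 F=1024/655] → run F
t=5: vr[A=2048/655 E=2 F=1679/655] → run E
t=6: vr[A=2048/655 E=3 F=1679/655] → run F
t=7: vr[A=2048/655 E=3 F=2334/655] → run E
t=8: vr[A=2048/655 E=4 F=2334/655] → run A
t=9: vr[A=3072/655 E=4 F=2334/655] → run F
t=10: vr[A=3072/655 E=4 F=2989/655] → run E
t=11: vr[A=3072/655 F=2989/655] → run F
t=12: vr[A=3072/655 F=3644/655] → run A
t=13: vr[A=4096/655 F=3644/655] → run F
t=14: vr[A=4096/655] → run A
t=15: (idle)
t=16: (idle)
t=17: (idle)

context switches = 14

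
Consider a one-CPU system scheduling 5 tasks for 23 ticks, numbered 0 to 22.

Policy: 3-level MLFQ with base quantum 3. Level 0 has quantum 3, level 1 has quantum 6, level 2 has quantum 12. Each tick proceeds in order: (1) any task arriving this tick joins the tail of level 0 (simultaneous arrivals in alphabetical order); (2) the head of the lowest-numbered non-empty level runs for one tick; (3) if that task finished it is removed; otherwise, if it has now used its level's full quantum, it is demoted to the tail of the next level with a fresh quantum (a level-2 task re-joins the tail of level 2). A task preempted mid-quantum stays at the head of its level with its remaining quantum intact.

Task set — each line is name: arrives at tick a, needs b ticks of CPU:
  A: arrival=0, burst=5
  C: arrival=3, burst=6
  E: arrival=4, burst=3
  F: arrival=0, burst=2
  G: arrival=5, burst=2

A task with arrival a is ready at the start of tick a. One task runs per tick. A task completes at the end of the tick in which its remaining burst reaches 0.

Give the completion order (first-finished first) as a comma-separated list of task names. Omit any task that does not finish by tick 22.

t=0: L0/L1/L2 = AF/-/- → run A
t=1: L0/L1/L2 = AF/-/- → run A
t=2: L0/L1/L2 = AF/-/- → run A
t=3: L0/L1/L2 = FC/A/- → run F
t=4: L0/L1/L2 = FCE/A/- → run F
t=5: L0/L1/L2 = CEG/A/- → run C
t=6: L0/L1/L2 = CEG/A/- → run C
t=7: L0/L1/L2 = CEG/A/- → run C
t=8: L0/L1/L2 = EG/AC/- → run E
t=9: L0/L1/L2 = EG/AC/- → run E
t=10: L0/L1/L2 = EG/AC/- → run E
t=11: L0/L1/L2 = G/AC/- → run G
t=12: L0/L1/L2 = G/AC/- → run G
t=13: L0/L1/L2 = -/AC/- → run A
t=14: L0/L1/L2 = -/AC/- → run A
t=15: L0/L1/L2 = -/C/- → run C
t=16: L0/L1/L2 = -/C/- → run C
t=17: L0/L1/L2 = -/C/- → run C
t=18: (idle)
t=19: (idle)
t=20: (idle)
t=21: (idle)
t=22: (idle)

completion order = F, E, G, A, C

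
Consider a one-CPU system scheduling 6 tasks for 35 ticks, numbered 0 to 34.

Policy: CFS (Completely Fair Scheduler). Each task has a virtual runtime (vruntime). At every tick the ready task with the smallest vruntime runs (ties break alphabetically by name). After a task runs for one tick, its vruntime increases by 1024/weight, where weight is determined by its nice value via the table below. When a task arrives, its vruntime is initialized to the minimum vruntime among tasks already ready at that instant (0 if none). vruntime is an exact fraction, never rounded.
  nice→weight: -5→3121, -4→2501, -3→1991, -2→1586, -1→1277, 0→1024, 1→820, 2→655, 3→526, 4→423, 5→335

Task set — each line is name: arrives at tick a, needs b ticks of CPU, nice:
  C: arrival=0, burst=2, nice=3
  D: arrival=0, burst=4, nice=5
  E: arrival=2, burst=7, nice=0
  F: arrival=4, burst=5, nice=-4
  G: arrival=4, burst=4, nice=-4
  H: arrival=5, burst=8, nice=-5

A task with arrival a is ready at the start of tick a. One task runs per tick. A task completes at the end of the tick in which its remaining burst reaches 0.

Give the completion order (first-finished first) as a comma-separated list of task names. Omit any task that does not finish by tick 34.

completion order = C, G, F, H, E, D

t=0: vr[C=0 D=0] → run C
t=1: vr[C=512/263 D=0] → run D
t=2: vr[C=512/263 D=1024/335 E=512/263] → run C
t=3: vr[D=1024/335 E=512/263] → run E
t=4: vr[D=1024/335 E=775/263 F=775/263 G=775/263] → run E
t=5: vr[D=1024/335 E=1038/263 F=775/263 G=775/263 H=775/263] → run F
t=6: vr[D=1024/335 E=1038/263 F=2207587/657763 G=775/263 H=775/263] → run G
t=7: vr[D=1024/335 E=1038/263 F=2207587/657763 G=2207587/657763 H=775/263] → run H
t=8: vr[D=1024/335 E=1038/263 F=2207587/657763 G=2207587/657763 H=2688087/820823] → run D
t=9: vr[D=2048/335 E=1038/263 F=2207587/657763 G=2207587/657763 H=2688087/820823] → run H
t=10: vr[D=2048/335 E=1038/263 F=2207587/657763 G=2207587/657763 H=2957399/820823] → run F
t=11: vr[D=2048/335 E=1038/263 F=2476899/657763 G=2207587/657763 H=2957399/820823] → run G
t=12: vr[D=2048/335 E=1038/263 F=2476899/657763 G=2476899/657763 H=2957399/820823] → run H
t=13: vr[D=2048/335 E=1038/263 F=2476899/657763 G=2476899/657763 H=3226711/820823] → run F
t=14: vr[D=2048/335 E=1038/263 F=2746211/657763 G=2476899/657763 H=3226711/820823] → run G
t=15: vr[D=2048/335 E=1038/263 F=2746211/657763 G=2746211/657763 H=3226711/820823] → run H
t=16: vr[D=2048/335 E=1038/263 F=2746211/657763 G=2746211/657763 H=3496023/820823] → run E
t=17: vr[D=2048/335 E=1301/263 F=2746211/657763 G=2746211/657763 H=3496023/820823] → run F
t=18: vr[D=2048/335 E=1301/263 F=3015523/657763 G=2746211/657763 H=3496023/820823] → run G
t=19: vr[D=2048/335 E=1301/263 F=3015523/657763 H=3496023/820823] → run H
t=20: vr[D=2048/335 E=1301/263 F=3015523/657763 H=3765335/820823] → run F
t=21: vr[D=2048/335 E=1301/263 H=3765335/820823] → run H
t=22: vr[D=2048/335 E=1301/263 H=4034647/820823] → run H
t=23: vr[D=2048/335 E=1301/263 H=4303959/820823] → run E
t=24: vr[D=2048/335 E=1564/263 H=4303959/820823] → run H
t=25: vr[D=2048/335 E=1564/263] → run E
t=26: vr[D=2048/335 E=1827/263] → run D
t=27: vr[D=3072/335 E=1827/263] → run E
t=28: vr[D=3072/335 E=2090/263] → run E
t=29: vr[D=3072/335] → run D
t=30: (idle)
t=31: (idle)
t=32: (idle)
t=33: (idle)
t=34: (idle)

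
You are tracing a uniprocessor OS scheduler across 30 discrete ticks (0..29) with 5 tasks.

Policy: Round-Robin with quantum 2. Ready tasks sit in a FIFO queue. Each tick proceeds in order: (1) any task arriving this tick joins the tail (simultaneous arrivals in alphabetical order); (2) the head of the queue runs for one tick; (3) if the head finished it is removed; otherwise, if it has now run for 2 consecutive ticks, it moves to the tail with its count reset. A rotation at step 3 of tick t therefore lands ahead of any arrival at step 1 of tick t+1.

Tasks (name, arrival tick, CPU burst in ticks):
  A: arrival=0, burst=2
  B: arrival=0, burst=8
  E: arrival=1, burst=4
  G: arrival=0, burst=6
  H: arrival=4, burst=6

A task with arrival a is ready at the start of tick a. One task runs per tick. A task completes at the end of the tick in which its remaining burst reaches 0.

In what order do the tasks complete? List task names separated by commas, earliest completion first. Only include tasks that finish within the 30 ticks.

t=0: queue=[A,B,G] q_used=0 → run A
t=1: queue=[A,B,G,E] q_used=1 → run A
t=2: queue=[B,G,E] q_used=0 → run B
t=3: queue=[B,G,E] q_used=1 → run B
t=4: queue=[G,E,B,H] q_used=0 → run G
t=5: queue=[G,E,B,H] q_used=1 → run G
t=6: queue=[E,B,H,G] q_used=0 → run E
t=7: queue=[E,B,H,G] q_used=1 → run E
t=8: queue=[B,H,G,E] q_used=0 → run B
t=9: queue=[B,H,G,E] q_used=1 → run B
t=10: queue=[H,G,E,B] q_used=0 → run H
t=11: queue=[H,G,E,B] q_used=1 → run H
t=12: queue=[G,E,B,H] q_used=0 → run G
t=13: queue=[G,E,B,H] q_used=1 → run G
t=14: queue=[E,B,H,G] q_used=0 → run E
t=15: queue=[E,B,H,G] q_used=1 → run E
t=16: queue=[B,H,G] q_used=0 → run B
t=17: queue=[B,H,G] q_used=1 → run B
t=18: queue=[H,G,B] q_used=0 → run H
t=19: queue=[H,G,B] q_used=1 → run H
t=20: queue=[G,B,H] q_used=0 → run G
t=21: queue=[G,B,H] q_used=1 → run G
t=22: queue=[B,H] q_used=0 → run B
t=23: queue=[B,H] q_used=1 → run B
t=24: queue=[H] q_used=0 → run H
t=25: queue=[H] q_used=1 → run H
t=26: (idle)
t=27: (idle)
t=28: (idle)
t=29: (idle)

completion order = A, E, G, B, H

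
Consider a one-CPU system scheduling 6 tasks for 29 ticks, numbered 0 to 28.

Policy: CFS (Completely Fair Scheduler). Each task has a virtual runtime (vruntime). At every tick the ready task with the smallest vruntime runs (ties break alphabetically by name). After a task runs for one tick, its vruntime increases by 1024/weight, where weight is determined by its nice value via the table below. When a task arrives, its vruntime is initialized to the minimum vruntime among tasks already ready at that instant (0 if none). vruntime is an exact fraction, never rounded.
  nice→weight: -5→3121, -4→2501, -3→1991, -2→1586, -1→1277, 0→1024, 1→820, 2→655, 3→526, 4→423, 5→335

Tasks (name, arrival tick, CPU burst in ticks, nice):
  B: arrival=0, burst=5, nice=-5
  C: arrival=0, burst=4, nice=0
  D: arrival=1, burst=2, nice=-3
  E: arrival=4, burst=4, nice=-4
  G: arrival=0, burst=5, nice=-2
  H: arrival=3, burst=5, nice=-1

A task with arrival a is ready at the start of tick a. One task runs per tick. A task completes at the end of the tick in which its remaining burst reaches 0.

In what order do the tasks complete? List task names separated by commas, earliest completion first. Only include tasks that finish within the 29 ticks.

completion order = D, E, B, G, C, H

t=0: vr[B=0 C=0 G=0] → run B
t=1: vr[B=1024/3121 C=0 D=0 G=0] → run C
t=2: vr[B=1024/3121 C=1 D=0 G=0] → run D
t=3: vr[B=1024/3121 C=1 D=1024/1991 G=0 H=0] → run G
t=4: vr[B=1024/3121 C=1 D=1024/1991 E=0 G=512/793 H=0] → run E
t=5: vr[B=1024/3121 C=1 D=1024/1991 E=1024/2501 G=512/793 H=0] → run H
t=6: vr[B=1024/3121 C=1 D=1024/1991 E=1024/2501 G=512/793 H=1024/1277] → run B
t=7: vr[B=2048/3121 C=1 D=1024/1991 E=1024/2501 G=512/793 H=1024/1277] → run E
t=8: vr[B=2048/3121 C=1 D=1024/1991 E=2048/2501 G=512/793 H=1024/1277] → run D
t=9: vr[B=2048/3121 C=1 E=2048/2501 G=512/793 H=1024/1277] → run G
t=10: vr[B=2048/3121 C=1 E=2048/2501 G=1024/793 H=1024/1277] → run B
t=11: vr[B=3072/3121 C=1 E=2048/2501 G=1024/793 H=1024/1277] → run H
t=12: vr[B=3072/3121 C=1 E=2048/2501 G=1024/793 H=2048/1277] → run E
t=13: vr[B=3072/3121 C=1 E=3072/2501 G=1024/793 H=2048/1277] → run B
t=14: vr[B=4096/3121 C=1 E=3072/2501 G=1024/793 H=2048/1277] → run C
t=15: vr[B=4096/3121 C=2 E=3072/2501 G=1024/793 H=2048/1277] → run E
t=16: vr[B=4096/3121 C=2 G=1024/793 H=2048/1277] → run G
t=17: vr[B=4096/3121 C=2 G=1536/793 H=2048/1277] → run B
t=18: vr[C=2 G=1536/793 H=2048/1277] → run H
t=19: vr[C=2 G=1536/793 H=3072/1277] → run G
t=20: vr[C=2 G=2048/793 H=3072/1277] → run C
t=21: vr[C=3 G=2048/793 H=3072/1277] → run H
t=22: vr[C=3 G=2048/793 H=4096/1277] → run G
t=23: vr[C=3 H=4096/1277] → run C
t=24: vr[H=4096/1277] → run H
t=25: (idle)
t=26: (idle)
t=27: (idle)
t=28: (idle)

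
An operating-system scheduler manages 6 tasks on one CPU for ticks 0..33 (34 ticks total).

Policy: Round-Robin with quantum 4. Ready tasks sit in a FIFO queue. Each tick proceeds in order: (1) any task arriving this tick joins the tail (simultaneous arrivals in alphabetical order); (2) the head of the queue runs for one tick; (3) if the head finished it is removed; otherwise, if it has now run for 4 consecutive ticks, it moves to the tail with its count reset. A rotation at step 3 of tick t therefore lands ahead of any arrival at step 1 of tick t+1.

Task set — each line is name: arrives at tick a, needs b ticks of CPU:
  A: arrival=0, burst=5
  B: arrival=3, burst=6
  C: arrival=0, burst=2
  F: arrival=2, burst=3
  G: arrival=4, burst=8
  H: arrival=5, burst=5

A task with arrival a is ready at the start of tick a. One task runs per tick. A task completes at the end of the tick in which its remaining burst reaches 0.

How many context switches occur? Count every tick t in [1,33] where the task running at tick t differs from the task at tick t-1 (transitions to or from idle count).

context switches = 10

t=0: queue=[A,C] q_used=0 → run A
t=1: queue=[A,C] q_used=1 → run A
t=2: queue=[A,C,F] q_used=2 → run A
t=3: queue=[A,C,F,B] q_used=3 → run A
t=4: queue=[C,F,B,A,G] q_used=0 → run C
t=5: queue=[C,F,B,A,G,H] q_used=1 → run C
t=6: queue=[F,B,A,G,H] q_used=0 → run F
t=7: queue=[F,B,A,G,H] q_used=1 → run F
t=8: queue=[F,B,A,G,H] q_used=2 → run F
t=9: queue=[B,A,G,H] q_used=0 → run B
t=10: queue=[B,A,G,H] q_used=1 → run B
t=11: queue=[B,A,G,H] q_used=2 → run B
t=12: queue=[B,A,G,H] q_used=3 → run B
t=13: queue=[A,G,H,B] q_used=0 → run A
t=14: queue=[G,H,B] q_used=0 → run G
t=15: queue=[G,H,B] q_used=1 → run G
t=16: queue=[G,H,B] q_used=2 → run G
t=17: queue=[G,H,B] q_used=3 → run G
t=18: queue=[H,B,G] q_used=0 → run H
t=19: queue=[H,B,G] q_used=1 → run H
t=20: queue=[H,B,G] q_used=2 → run H
t=21: queue=[H,B,G] q_used=3 → run H
t=22: queue=[B,G,H] q_used=0 → run B
t=23: queue=[B,G,H] q_used=1 → run B
t=24: queue=[G,H] q_used=0 → run G
t=25: queue=[G,H] q_used=1 → run G
t=26: queue=[G,H] q_used=2 → run G
t=27: queue=[G,H] q_used=3 → run G
t=28: queue=[H] q_used=0 → run H
t=29: (idle)
t=30: (idle)
t=31: (idle)
t=32: (idle)
t=33: (idle)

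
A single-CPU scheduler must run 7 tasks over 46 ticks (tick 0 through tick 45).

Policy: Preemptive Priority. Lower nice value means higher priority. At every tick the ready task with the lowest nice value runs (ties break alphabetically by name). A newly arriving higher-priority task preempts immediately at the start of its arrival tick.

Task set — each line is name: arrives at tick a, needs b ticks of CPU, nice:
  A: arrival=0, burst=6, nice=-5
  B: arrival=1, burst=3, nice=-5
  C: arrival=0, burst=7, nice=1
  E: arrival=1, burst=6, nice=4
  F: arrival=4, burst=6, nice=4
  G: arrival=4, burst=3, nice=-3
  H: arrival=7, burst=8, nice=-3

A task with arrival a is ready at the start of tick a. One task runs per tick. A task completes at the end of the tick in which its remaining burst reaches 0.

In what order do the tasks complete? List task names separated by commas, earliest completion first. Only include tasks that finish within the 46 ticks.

t=0: ready={A,C} → run A
t=1: ready={A,B,C,E} → run A
t=2: ready={A,B,C,E} → run A
t=3: ready={A,B,C,E} → run A
t=4: ready={A,B,C,E,F,G} → run A
t=5: ready={A,B,C,E,F,G} → run A
t=6: ready={B,C,E,F,G} → run B
t=7: ready={B,C,E,F,G,H} → run B
t=8: ready={B,C,E,F,G,H} → run B
t=9: ready={C,E,F,G,H} → run G
t=10: ready={C,E,F,G,H} → run G
t=11: ready={C,E,F,G,H} → run G
t=12: ready={C,E,F,H} → run H
t=13: ready={C,E,F,H} → run H
t=14: ready={C,E,F,H} → run H
t=15: ready={C,E,F,H} → run H
t=16: ready={C,E,F,H} → run H
t=17: ready={C,E,F,H} → run H
t=18: ready={C,E,F,H} → run H
t=19: ready={C,E,F,H} → run H
t=20: ready={C,E,F} → run C
t=21: ready={C,E,F} → run C
t=22: ready={C,E,F} → run C
t=23: ready={C,E,F} → run C
t=24: ready={C,E,F} → run C
t=25: ready={C,E,F} → run C
t=26: ready={C,E,F} → run C
t=27: ready={E,F} → run E
t=28: ready={E,F} → run E
t=29: ready={E,F} → run E
t=30: ready={E,F} → run E
t=31: ready={E,F} → run E
t=32: ready={E,F} → run E
t=33: ready={F} → run F
t=34: ready={F} → run F
t=35: ready={F} → run F
t=36: ready={F} → run F
t=37: ready={F} → run F
t=38: ready={F} → run F
t=39: (idle)
t=40: (idle)
t=41: (idle)
t=42: (idle)
t=43: (idle)
t=44: (idle)
t=45: (idle)

completion order = A, B, G, H, C, E, F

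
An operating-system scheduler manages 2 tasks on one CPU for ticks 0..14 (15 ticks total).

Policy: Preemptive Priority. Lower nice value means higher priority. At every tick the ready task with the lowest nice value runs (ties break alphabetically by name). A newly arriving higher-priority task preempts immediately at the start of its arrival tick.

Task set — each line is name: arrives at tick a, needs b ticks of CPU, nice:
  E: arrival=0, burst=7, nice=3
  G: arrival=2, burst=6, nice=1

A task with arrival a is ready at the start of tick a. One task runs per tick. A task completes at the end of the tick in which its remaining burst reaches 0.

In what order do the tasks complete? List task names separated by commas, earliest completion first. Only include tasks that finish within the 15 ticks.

completion order = G, E

t=0: ready={E} → run E
t=1: ready={E} → run E
t=2: ready={E,G} → run G
t=3: ready={E,G} → run G
t=4: ready={E,G} → run G
t=5: ready={E,G} → run G
t=6: ready={E,G} → run G
t=7: ready={E,G} → run G
t=8: ready={E} → run E
t=9: ready={E} → run E
t=10: ready={E} → run E
t=11: ready={E} → run E
t=12: ready={E} → run E
t=13: (idle)
t=14: (idle)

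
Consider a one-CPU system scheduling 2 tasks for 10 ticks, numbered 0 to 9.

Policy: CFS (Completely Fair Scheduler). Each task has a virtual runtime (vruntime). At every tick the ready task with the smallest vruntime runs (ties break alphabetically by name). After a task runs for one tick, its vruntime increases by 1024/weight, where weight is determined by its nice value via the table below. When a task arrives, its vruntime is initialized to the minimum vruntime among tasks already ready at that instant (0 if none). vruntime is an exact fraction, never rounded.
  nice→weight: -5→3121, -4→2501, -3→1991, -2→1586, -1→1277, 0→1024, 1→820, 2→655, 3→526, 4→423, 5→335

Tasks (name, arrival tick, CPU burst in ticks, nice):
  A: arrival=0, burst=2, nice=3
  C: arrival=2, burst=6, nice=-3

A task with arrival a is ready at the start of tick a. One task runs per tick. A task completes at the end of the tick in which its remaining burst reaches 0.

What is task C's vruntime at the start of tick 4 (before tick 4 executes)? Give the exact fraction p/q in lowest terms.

t=0: vr[A=0] → run A
t=1: vr[A=512/263] → run A
t=2: vr[C=0] → run C
t=3: vr[C=1024/1991] → run C
t=4: vr[C=2048/1991] → run C
t=5: vr[C=3072/1991] → run C
t=6: vr[C=4096/1991] → run C
t=7: vr[C=5120/1991] → run C
t=8: (idle)
t=9: (idle)

vruntime(C, start of tick 4) = 2048/1991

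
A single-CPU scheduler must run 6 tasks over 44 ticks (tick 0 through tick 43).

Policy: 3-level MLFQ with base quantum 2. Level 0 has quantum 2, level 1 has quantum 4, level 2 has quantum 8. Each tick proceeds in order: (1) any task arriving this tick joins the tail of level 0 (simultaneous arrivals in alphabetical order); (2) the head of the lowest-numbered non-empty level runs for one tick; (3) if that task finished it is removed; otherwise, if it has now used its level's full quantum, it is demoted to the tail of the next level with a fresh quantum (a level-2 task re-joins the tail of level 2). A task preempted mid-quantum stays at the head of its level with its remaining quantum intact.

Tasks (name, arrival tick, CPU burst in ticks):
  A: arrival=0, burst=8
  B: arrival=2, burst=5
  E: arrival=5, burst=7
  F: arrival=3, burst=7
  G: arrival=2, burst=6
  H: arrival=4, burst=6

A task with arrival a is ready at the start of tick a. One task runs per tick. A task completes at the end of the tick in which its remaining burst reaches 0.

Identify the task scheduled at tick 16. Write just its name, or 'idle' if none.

t=0: L0/L1/L2 = A/-/- → run A
t=1: L0/L1/L2 = A/-/- → run A
t=2: L0/L1/L2 = BG/A/- → run B
t=3: L0/L1/L2 = BGF/A/- → run B
t=4: L0/L1/L2 = GFH/AB/- → run G
t=5: L0/L1/L2 = GFHE/AB/- → run G
t=6: L0/L1/L2 = FHE/ABG/- → run F
t=7: L0/L1/L2 = FHE/ABG/- → run F
t=8: L0/L1/L2 = HE/ABGF/- → run H
t=9: L0/L1/L2 = HE/ABGF/- → run H
t=10: L0/L1/L2 = E/ABGFH/- → run E
t=11: L0/L1/L2 = E/ABGFH/- → run E
t=12: L0/L1/L2 = -/ABGFHE/- → run A
t=13: L0/L1/L2 = -/ABGFHE/- → run A
t=14: L0/L1/L2 = -/ABGFHE/- → run A
t=15: L0/L1/L2 = -/ABGFHE/- → run A
t=16: L0/L1/L2 = -/BGFHE/A → run B
t=17: L0/L1/L2 = -/BGFHE/A → run B
t=18: L0/L1/L2 = -/BGFHE/A → run B
t=19: L0/L1/L2 = -/GFHE/A → run G
t=20: L0/L1/L2 = -/GFHE/A → run G
t=21: L0/L1/L2 = -/GFHE/A → run G
t=22: L0/L1/L2 = -/GFHE/A → run G
t=23: L0/L1/L2 = -/FHE/A → run F
t=24: L0/L1/L2 = -/FHE/A → run F
t=25: L0/L1/L2 = -/FHE/A → run F
t=26: L0/L1/L2 = -/FHE/A → run F
t=27: L0/L1/L2 = -/HE/AF → run H
t=28: L0/L1/L2 = -/HE/AF → run H
t=29: L0/L1/L2 = -/HE/AF → run H
t=30: L0/L1/L2 = -/HE/AF → run H
t=31: L0/L1/L2 = -/E/AF → run E
t=32: L0/L1/L2 = -/E/AF → run E
t=33: L0/L1/L2 = -/E/AF → run E
t=34: L0/L1/L2 = -/E/AF → run E
t=35: L0/L1/L2 = -/-/AFE → run A
t=36: L0/L1/L2 = -/-/AFE → run A
t=37: L0/L1/L2 = -/-/FE → run F
t=38: L0/L1/L2 = -/-/E → run E
t=39: (idle)
t=40: (idle)
t=41: (idle)
t=42: (idle)
t=43: (idle)

running at tick 16 = B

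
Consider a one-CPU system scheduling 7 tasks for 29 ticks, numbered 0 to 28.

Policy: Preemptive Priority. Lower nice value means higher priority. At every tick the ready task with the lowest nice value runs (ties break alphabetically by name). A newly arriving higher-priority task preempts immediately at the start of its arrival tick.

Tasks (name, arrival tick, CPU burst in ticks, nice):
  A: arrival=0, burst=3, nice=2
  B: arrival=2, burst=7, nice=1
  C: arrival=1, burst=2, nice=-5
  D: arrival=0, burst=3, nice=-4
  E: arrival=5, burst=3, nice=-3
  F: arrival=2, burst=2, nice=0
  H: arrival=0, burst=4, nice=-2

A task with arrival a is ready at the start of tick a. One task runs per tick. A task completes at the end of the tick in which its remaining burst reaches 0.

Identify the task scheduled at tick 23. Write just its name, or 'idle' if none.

t=0: ready={A,D,H} → run D
t=1: ready={A,C,D,H} → run C
t=2: ready={A,B,C,D,F,H} → run C
t=3: ready={A,B,D,F,H} → run D
t=4: ready={A,B,D,F,H} → run D
t=5: ready={A,B,E,F,H} → run E
t=6: ready={A,B,E,F,H} → run E
t=7: ready={A,B,E,F,H} → run E
t=8: ready={A,B,F,H} → run H
t=9: ready={A,B,F,H} → run H
t=10: ready={A,B,F,H} → run H
t=11: ready={A,B,F,H} → run H
t=12: ready={A,B,F} → run F
t=13: ready={A,B,F} → run F
t=14: ready={A,B} → run B
t=15: ready={A,B} → run B
t=16: ready={A,B} → run B
t=17: ready={A,B} → run B
t=18: ready={A,B} → run B
t=19: ready={A,B} → run B
t=20: ready={A,B} → run B
t=21: ready={A} → run A
t=22: ready={A} → run A
t=23: ready={A} → run A
t=24: (idle)
t=25: (idle)
t=26: (idle)
t=27: (idle)
t=28: (idle)

running at tick 23 = A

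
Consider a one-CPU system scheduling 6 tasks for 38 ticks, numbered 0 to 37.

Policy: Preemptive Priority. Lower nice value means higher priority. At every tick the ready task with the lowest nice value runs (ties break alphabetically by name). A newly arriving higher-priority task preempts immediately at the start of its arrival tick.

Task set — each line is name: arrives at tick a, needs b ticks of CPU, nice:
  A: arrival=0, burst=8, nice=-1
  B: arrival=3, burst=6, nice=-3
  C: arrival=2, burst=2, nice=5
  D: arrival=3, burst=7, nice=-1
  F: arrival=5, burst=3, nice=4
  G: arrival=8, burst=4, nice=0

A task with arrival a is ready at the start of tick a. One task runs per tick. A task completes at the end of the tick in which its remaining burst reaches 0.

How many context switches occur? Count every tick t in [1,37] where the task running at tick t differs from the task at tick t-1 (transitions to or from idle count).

context switches = 7

t=0: ready={A} → run A
t=1: ready={A} → run A
t=2: ready={A,C} → run A
t=3: ready={A,B,C,D} → run B
t=4: ready={A,B,C,D} → run B
t=5: ready={A,B,C,D,F} → run B
t=6: ready={A,B,C,D,F} → run B
t=7: ready={A,B,C,D,F} → run B
t=8: ready={A,B,C,D,F,G} → run B
t=9: ready={A,C,D,F,G} → run A
t=10: ready={A,C,D,F,G} → run A
t=11: ready={A,C,D,F,G} → run A
t=12: ready={A,C,D,F,G} → run A
t=13: ready={A,C,D,F,G} → run A
t=14: ready={C,D,F,G} → run D
t=15: ready={C,D,F,G} → run D
t=16: ready={C,D,F,G} → run D
t=17: ready={C,D,F,G} → run D
t=18: ready={C,D,F,G} → run D
t=19: ready={C,D,F,G} → run D
t=20: ready={C,D,F,G} → run D
t=21: ready={C,F,G} → run G
t=22: ready={C,F,G} → run G
t=23: ready={C,F,G} → run G
t=24: ready={C,F,G} → run G
t=25: ready={C,F} → run F
t=26: ready={C,F} → run F
t=27: ready={C,F} → run F
t=28: ready={C} → run C
t=29: ready={C} → run C
t=30: (idle)
t=31: (idle)
t=32: (idle)
t=33: (idle)
t=34: (idle)
t=35: (idle)
t=36: (idle)
t=37: (idle)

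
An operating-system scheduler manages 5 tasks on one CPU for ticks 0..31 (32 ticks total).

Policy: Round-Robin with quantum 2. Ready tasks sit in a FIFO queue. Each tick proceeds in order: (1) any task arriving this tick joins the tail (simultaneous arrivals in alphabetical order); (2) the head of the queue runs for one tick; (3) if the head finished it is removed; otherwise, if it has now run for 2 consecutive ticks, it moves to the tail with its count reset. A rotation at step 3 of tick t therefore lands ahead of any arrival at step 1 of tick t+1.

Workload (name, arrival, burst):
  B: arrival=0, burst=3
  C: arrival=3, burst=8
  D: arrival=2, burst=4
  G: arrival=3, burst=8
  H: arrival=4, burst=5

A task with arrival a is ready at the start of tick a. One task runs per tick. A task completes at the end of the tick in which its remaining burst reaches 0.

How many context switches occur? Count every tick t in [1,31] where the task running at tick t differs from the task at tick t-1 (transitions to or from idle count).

t=0: queue=[B] q_used=0 → run B
t=1: queue=[B] q_used=1 → run B
t=2: queue=[B,D] q_used=0 → run B
t=3: queue=[D,C,G] q_used=0 → run D
t=4: queue=[D,C,G,H] q_used=1 → run D
t=5: queue=[C,G,H,D] q_used=0 → run C
t=6: queue=[C,G,H,D] q_used=1 → run C
t=7: queue=[G,H,D,C] q_used=0 → run G
t=8: queue=[G,H,D,C] q_used=1 → run G
t=9: queue=[H,D,C,G] q_used=0 → run H
t=10: queue=[H,D,C,G] q_used=1 → run H
t=11: queue=[D,C,G,H] q_used=0 → run D
t=12: queue=[D,C,G,H] q_used=1 → run D
t=13: queue=[C,G,H] q_used=0 → run C
t=14: queue=[C,G,H] q_used=1 → run C
t=15: queue=[G,H,C] q_used=0 → run G
t=16: queue=[G,H,C] q_used=1 → run G
t=17: queue=[H,C,G] q_used=0 → run H
t=18: queue=[H,C,G] q_used=1 → run H
t=19: queue=[C,G,H] q_used=0 → run C
t=20: queue=[C,G,H] q_used=1 → run C
t=21: queue=[G,H,C] q_used=0 → run G
t=22: queue=[G,H,C] q_used=1 → run G
t=23: queue=[H,C,G] q_used=0 → run H
t=24: queue=[C,G] q_used=0 → run C
t=25: queue=[C,G] q_used=1 → run C
t=26: queue=[G] q_used=0 → run G
t=27: queue=[G] q_used=1 → run G
t=28: (idle)
t=29: (idle)
t=30: (idle)
t=31: (idle)

context switches = 14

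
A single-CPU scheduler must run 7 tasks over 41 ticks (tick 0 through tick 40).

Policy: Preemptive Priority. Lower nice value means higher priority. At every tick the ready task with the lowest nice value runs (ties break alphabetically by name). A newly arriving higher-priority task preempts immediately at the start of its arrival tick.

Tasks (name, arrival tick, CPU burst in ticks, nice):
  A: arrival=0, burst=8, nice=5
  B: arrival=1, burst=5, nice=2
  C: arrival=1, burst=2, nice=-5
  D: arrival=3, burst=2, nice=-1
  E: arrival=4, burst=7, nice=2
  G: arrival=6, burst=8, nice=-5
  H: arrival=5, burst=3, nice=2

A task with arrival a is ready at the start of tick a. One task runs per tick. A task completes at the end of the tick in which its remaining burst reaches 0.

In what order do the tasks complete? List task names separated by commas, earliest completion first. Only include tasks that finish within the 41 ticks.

t=0: ready={A} → run A
t=1: ready={A,B,C} → run C
t=2: ready={A,B,C} → run C
t=3: ready={A,B,D} → run D
t=4: ready={A,B,D,E} → run D
t=5: ready={A,B,E,H} → run B
t=6: ready={A,B,E,G,H} → run G
t=7: ready={A,B,E,G,H} → run G
t=8: ready={A,B,E,G,H} → run G
t=9: ready={A,B,E,G,H} → run G
t=10: ready={A,B,E,G,H} → run G
t=11: ready={A,B,E,G,H} → run G
t=12: ready={A,B,E,G,H} → run G
t=13: ready={A,B,E,G,H} → run G
t=14: ready={A,B,E,H} → run B
t=15: ready={A,B,E,H} → run B
t=16: ready={A,B,E,H} → run B
t=17: ready={A,B,E,H} → run B
t=18: ready={A,E,H} → run E
t=19: ready={A,E,H} → run E
t=20: ready={A,E,H} → run E
t=21: ready={A,E,H} → run E
t=22: ready={A,E,H} → run E
t=23: ready={A,E,H} → run E
t=24: ready={A,E,H} → run E
t=25: ready={A,H} → run H
t=26: ready={A,H} → run H
t=27: ready={A,H} → run H
t=28: ready={A} → run A
t=29: ready={A} → run A
t=30: ready={A} → run A
t=31: ready={A} → run A
t=32: ready={A} → run A
t=33: ready={A} → run A
t=34: ready={A} → run A
t=35: (idle)
t=36: (idle)
t=37: (idle)
t=38: (idle)
t=39: (idle)
t=40: (idle)

completion order = C, D, G, B, E, H, A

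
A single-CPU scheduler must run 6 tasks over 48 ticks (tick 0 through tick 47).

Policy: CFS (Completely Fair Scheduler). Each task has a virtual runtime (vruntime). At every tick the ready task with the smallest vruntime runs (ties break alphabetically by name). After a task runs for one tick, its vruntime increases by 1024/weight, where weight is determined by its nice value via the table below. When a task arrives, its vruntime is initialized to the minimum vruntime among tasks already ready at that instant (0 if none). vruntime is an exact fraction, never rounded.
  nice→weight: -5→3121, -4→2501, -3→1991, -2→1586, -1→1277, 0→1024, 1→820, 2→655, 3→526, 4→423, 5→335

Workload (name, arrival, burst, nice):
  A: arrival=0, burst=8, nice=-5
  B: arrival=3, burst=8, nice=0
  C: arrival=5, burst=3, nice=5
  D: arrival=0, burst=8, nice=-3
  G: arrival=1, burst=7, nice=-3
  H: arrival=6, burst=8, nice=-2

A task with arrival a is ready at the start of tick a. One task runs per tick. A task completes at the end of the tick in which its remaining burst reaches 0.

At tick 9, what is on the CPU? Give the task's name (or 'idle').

running at tick 9 = A

t=0: vr[A=0 D=0] → run A
t=1: vr[A=1024/3121 D=0 G=0] → run D
t=2: vr[A=1024/3121 D=1024/1991 G=0] → run G
t=3: vr[A=1024/3121 B=1024/3121 D=1024/1991 G=1024/1991] → run A
t=4: vr[A=2048/3121 B=1024/3121 D=1024/1991 G=1024/1991] → run B
t=5: vr[A=2048/3121 B=4145/3121 C=1024/1991 D=1024/1991 G=1024/1991] → run C
t=6: vr[A=2048/3121 B=4145/3121 C=2381824/666985 D=1024/1991 G=1024/1991 H=1024/1991] → run D
t=7: vr[A=2048/3121 B=4145/3121 C=2381824/666985 D=2048/1991 G=1024/1991 H=1024/1991] → run G
t=8: vr[A=2048/3121 B=4145/3121 C=2381824/666985 D=2048/1991 G=2048/1991 H=1024/1991] → run H
t=9: vr[A=2048/3121 B=4145/3121 C=2381824/666985 D=2048/1991 G=2048/1991 H=1831424/1578863] → run A
t=10: vr[A=3072/3121 B=4145/3121 C=2381824/666985 D=2048/1991 G=2048/1991 H=1831424/1578863] → run A
t=11: vr[A=4096/3121 B=4145/3121 C=2381824/666985 D=2048/1991 G=2048/1991 H=1831424/1578863] → run D
t=12: vr[A=4096/3121 B=4145/3121 C=2381824/666985 D=3072/1991 G=2048/1991 H=1831424/1578863] → run G
t=13: vr[A=4096/3121 B=4145/3121 C=2381824/666985 D=3072/1991 G=3072/1991 H=1831424/1578863] → run H
t=14: vr[A=4096/3121 B=4145/3121 C=2381824/666985 D=3072/1991 G=3072/1991 H=2850816/1578863] → run A
t=15: vr[A=5120/3121 B=4145/3121 C=2381824/666985 D=3072/1991 G=3072/1991 H=2850816/1578863] → run B
t=16: vr[A=5120/3121 B=7266/3121 C=2381824/666985 D=3072/1991 G=3072/1991 H=2850816/1578863] → run D
t=17: vr[A=5120/3121 B=7266/3121 C=2381824/666985 D=4096/1991 G=3072/1991 H=2850816/1578863] → run G
t=18: vr[A=5120/3121 B=7266/3121 C=2381824/666985 D=4096/1991 G=4096/1991 H=2850816/1578863] → run A
t=19: vr[A=6144/3121 B=7266/3121 C=2381824/666985 D=4096/1991 G=4096/1991 H=2850816/1578863] → run H
t=20: vr[A=6144/3121 B=7266/3121 C=2381824/666985 D=4096/1991 G=4096/1991 H=3870208/1578863] → run A
t=21: vr[A=7168/3121 B=7266/3121 C=2381824/666985 D=4096/1991 G=4096/1991 H=3870208/1578863] → run D
t=22: vr[A=7168/3121 B=7266/3121 C=2381824/666985 D=5120/1991 G=4096/1991 H=3870208/1578863] → run G
t=23: vr[A=7168/3121 B=7266/3121 C=2381824/666985 D=5120/1991 G=5120/1991 H=3870208/1578863] → run A
t=24: vr[B=7266/3121 C=2381824/666985 D=5120/1991 G=5120/1991 H=3870208/1578863] → run B
t=25: vr[B=10387/3121 C=2381824/666985 D=5120/1991 G=5120/1991 H=3870208/1578863] → run H
t=26: vr[B=10387/3121 C=2381824/666985 D=5120/1991 G=5120/1991 H=4889600/1578863] → run D
t=27: vr[B=10387/3121 C=2381824/666985 D=6144/1991 G=5120/1991 H=4889600/1578863] → run G
t=28: vr[B=10387/3121 C=2381824/666985 D=6144/1991 G=6144/1991 H=4889600/1578863] → run D
t=29: vr[B=10387/3121 C=2381824/666985 D=7168/1991 G=6144/1991 H=4889600/1578863] → run G
t=30: vr[B=10387/3121 C=2381824/666985 D=7168/1991 H=4889600/1578863] → run H
t=31: vr[B=10387/3121 C=2381824/666985 D=7168/1991 H=5908992/1578863] → run B
t=32: vr[B=13508/3121 C=2381824/666985 D=7168/1991 H=5908992/1578863] → run C
t=33: vr[B=13508/3121 C=4420608/666985 D=7168/1991 H=5908992/1578863] → run D
t=34: vr[B=13508/3121 C=4420608/666985 H=5908992/1578863] → run H
t=35: vr[B=13508/3121 C=4420608/666985 H=6928384/1578863] → run B
t=36: vr[B=16629/3121 C=4420608/666985 H=6928384/1578863] → run H
t=37: vr[B=16629/3121 C=4420608/666985 H=7947776/1578863] → run H
t=38: vr[B=16629/3121 C=4420608/666985] → run B
t=39: vr[B=19750/3121 C=4420608/666985] → run B
t=40: vr[B=22871/3121 C=4420608/666985] → run C
t=41: vr[B=22871/3121] → run B
t=42: (idle)
t=43: (idle)
t=44: (idle)
t=45: (idle)
t=46: (idle)
t=47: (idle)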